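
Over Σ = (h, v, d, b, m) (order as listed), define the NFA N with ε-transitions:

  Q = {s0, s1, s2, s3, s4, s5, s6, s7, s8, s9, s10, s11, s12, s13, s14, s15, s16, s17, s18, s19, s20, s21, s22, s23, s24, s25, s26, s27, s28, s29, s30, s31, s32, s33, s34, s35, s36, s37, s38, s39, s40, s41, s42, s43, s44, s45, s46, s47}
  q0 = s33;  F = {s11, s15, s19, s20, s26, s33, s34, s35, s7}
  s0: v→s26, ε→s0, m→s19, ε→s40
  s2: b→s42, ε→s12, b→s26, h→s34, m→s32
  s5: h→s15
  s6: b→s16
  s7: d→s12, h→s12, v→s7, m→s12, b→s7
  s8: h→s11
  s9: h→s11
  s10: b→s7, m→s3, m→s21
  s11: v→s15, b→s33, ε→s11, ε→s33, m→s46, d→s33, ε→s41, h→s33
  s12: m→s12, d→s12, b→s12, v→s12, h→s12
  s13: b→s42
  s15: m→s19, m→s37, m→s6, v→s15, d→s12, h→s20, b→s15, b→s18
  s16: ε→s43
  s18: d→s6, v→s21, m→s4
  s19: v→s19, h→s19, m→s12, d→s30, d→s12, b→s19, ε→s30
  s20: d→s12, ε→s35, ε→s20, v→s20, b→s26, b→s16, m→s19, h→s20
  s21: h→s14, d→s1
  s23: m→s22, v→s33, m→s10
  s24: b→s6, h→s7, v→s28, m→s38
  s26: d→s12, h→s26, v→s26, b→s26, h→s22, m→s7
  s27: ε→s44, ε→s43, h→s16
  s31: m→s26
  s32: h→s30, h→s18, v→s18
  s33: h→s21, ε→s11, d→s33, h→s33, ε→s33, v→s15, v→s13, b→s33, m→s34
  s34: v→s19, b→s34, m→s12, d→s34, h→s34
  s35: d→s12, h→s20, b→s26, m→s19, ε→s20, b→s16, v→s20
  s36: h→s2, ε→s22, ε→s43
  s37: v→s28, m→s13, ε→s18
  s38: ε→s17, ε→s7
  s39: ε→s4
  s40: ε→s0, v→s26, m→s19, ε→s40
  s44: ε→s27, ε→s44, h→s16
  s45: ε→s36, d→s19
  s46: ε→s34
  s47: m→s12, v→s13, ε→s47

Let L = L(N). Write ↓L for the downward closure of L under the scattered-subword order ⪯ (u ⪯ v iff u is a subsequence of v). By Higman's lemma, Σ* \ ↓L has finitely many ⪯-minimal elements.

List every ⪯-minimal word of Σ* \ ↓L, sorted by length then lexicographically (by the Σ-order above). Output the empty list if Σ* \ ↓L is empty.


Antichain: [vd, mm, vhbmh].

|Q|=48, |F|=9, |δ|=127 (28 ε).
min D↑ (8 st, q0=0, F={4}): 0:h→0,v→1,d→0,b→0,m→2 1:h→3,v→1,d→4,b→1,m→5 2:h→2,v→5,d→2,b→2,m→4 3:h→3,v→3,d→4,b→6,m→5 4:h→4,v→4,d→4,b→4,m→4 5:h→5,v→5,d→4,b→5,m→4 6:h→6,v→6,d→4,b→6,m→7 7:h→4,v→7,d→4,b→7,m→4 (ε-aug+det+¬).
'vd': |S_i|=[26, 21, 6] end={s1,s12,s16,s30,s43,s6} ∉↓L; 2/2 del acc.
'mm': N↓-sim [26, 18, 4] end={s12,s13,s4,s42} rej; 2/2 del acc.
'vhbmh': N↓-sim [26, 21, 11, 8, 2, 1] end={s12} — reject; 5/5 single-dels accept.
3 minimals (antichain).


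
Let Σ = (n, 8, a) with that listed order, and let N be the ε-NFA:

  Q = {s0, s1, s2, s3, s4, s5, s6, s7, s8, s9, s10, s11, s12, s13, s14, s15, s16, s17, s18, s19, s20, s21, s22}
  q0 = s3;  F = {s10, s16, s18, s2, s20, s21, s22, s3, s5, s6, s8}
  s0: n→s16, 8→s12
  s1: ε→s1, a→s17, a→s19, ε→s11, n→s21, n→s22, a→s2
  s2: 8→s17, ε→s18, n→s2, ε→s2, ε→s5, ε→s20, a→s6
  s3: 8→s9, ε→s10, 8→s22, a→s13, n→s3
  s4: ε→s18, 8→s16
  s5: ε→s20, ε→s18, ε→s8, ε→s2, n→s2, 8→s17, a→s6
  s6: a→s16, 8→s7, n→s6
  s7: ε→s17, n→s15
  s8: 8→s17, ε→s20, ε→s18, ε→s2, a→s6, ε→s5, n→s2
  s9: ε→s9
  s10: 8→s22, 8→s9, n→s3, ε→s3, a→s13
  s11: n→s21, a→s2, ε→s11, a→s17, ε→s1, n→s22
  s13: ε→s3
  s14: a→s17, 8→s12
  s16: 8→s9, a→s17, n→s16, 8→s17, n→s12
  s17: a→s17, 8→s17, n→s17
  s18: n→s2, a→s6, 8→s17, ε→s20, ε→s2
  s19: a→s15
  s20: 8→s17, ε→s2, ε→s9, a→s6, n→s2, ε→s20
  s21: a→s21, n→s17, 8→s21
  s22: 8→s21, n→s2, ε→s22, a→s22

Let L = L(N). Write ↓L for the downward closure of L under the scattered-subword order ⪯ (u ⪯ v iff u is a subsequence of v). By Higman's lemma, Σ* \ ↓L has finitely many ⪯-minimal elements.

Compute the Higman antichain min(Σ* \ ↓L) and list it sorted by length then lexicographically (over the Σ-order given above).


|Q|=23, |F|=11, |δ|=84 (28 ε).
min D↑ (7 st, q0=0, F={4}): 0:n→0,8→1,a→0 1:n→2,8→3,a→1 2:n→2,8→4,a→5 3:n→4,8→3,a→3 4:n→4,8→4,a→4 5:n→5,8→4,a→6 6:n→6,8→4,a→4 [Hopcroft].
'8n8': run [17, 14, 12, 4] end={s15,s17,s7,s9} rej; 3/3 deletions ∈↓L.
'88n': run [17, 14, 5, 2] end={s15,s17} — reject; 3/3 single-dels accept.
'8naaa': N↓-sim [17, 14, 12, 7, 4, 1] end={s17} ∉↓L; 5/5 single-dels accept.
3 obstructions.

A = [8n8, 88n, 8naaa].


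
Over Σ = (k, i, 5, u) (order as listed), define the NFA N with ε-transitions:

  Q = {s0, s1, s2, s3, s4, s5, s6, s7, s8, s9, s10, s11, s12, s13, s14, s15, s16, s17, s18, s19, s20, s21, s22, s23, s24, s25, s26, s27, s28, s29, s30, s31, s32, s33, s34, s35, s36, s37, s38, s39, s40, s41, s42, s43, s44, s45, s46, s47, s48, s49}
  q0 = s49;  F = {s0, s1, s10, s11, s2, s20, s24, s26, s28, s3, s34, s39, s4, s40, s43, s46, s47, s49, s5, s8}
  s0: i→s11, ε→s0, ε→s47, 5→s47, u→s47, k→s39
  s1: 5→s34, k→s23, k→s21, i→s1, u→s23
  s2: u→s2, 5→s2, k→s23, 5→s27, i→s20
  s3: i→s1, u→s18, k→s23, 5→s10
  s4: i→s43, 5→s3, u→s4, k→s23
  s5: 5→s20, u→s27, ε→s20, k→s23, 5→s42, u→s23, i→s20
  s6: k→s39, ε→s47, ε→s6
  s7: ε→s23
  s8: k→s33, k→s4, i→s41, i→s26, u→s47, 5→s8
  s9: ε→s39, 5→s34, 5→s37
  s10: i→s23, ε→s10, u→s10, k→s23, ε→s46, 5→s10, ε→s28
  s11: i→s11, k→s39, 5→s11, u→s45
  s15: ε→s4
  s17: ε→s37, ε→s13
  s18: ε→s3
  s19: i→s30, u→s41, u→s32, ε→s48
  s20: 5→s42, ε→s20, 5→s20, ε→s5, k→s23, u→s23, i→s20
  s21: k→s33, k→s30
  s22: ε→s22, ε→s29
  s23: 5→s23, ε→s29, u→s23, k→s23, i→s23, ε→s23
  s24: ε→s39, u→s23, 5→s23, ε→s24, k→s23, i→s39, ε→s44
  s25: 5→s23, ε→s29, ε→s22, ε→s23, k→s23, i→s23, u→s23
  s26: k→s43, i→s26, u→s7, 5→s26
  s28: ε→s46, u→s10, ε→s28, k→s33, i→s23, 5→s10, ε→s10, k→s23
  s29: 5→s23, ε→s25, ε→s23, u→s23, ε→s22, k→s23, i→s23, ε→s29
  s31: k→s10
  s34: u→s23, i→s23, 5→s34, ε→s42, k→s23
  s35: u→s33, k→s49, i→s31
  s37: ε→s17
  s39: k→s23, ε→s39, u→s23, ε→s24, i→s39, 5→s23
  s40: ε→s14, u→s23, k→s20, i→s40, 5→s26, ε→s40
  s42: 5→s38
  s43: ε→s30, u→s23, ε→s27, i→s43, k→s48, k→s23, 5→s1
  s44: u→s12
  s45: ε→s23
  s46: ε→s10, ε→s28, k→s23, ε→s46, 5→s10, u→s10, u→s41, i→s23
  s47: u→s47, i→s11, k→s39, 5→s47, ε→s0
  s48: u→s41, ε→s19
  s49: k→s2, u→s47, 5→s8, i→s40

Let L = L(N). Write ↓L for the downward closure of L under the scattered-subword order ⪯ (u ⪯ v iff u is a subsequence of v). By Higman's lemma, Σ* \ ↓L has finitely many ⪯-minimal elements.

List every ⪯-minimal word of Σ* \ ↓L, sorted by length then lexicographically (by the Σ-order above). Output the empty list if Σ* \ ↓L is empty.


|Q|=50, |F|=20, |δ|=165 (48 ε).
min D↑ (16 st, q0=0, F={5}): 0:k→1,i→2,5→3,u→4 1:k→5,i→6,5→1,u→1 2:k→6,i→2,5→7,u→5 3:k→8,i→7,5→3,u→4 4:k→9,i→10,5→4,u→4 5:k→5,i→5,5→5,u→5 6:k→5,i→6,5→6,u→5 7:k→11,i→7,5→7,u→5 8:k→5,i→11,5→12,u→8 9:k→5,i→9,5→5,u→5 10:k→9,i→10,5→10,u→5 11:k→5,i→11,5→13,u→5 12:k→5,i→13,5→14,u→12 13:k→5,i→13,5→15,u→5 14:k→5,i→5,5→14,u→14 15:k→5,i→5,5→15,u→5 (ε-aug+det+¬).
'kk': |S_i|=[40, 30, 11] end={s19,s21,s22,s23,s25,s29,s30,s32,s33,s41,s48} ∉↓L; 2/2 del acc.
'iu': |S_i|=[40, 29, 10] end={s12,s22,s23,s25,s27,s29,s32,s41,s45,s7} ∉↓L; 2/2 deletions ∈↓L.
'uk5': |S_i|=[40, 35, 15, 4] end={s22,s23,s25,s29} — reject; 3/3 single-dels accept.
'uku': run [40, 35, 15, 7] end={s12,s22,s23,s25,s29,s32,s41} — reject; 3/3 deletions ∈↓L.
'5k55i': run [40, 37, 27, 17, 12, 4] end={s22,s23,s25,s29} — reject; 5/5 deletions ∈↓L.
5 words, ⪯-incomp.

Antichain: [kk, iu, uk5, uku, 5k55i].


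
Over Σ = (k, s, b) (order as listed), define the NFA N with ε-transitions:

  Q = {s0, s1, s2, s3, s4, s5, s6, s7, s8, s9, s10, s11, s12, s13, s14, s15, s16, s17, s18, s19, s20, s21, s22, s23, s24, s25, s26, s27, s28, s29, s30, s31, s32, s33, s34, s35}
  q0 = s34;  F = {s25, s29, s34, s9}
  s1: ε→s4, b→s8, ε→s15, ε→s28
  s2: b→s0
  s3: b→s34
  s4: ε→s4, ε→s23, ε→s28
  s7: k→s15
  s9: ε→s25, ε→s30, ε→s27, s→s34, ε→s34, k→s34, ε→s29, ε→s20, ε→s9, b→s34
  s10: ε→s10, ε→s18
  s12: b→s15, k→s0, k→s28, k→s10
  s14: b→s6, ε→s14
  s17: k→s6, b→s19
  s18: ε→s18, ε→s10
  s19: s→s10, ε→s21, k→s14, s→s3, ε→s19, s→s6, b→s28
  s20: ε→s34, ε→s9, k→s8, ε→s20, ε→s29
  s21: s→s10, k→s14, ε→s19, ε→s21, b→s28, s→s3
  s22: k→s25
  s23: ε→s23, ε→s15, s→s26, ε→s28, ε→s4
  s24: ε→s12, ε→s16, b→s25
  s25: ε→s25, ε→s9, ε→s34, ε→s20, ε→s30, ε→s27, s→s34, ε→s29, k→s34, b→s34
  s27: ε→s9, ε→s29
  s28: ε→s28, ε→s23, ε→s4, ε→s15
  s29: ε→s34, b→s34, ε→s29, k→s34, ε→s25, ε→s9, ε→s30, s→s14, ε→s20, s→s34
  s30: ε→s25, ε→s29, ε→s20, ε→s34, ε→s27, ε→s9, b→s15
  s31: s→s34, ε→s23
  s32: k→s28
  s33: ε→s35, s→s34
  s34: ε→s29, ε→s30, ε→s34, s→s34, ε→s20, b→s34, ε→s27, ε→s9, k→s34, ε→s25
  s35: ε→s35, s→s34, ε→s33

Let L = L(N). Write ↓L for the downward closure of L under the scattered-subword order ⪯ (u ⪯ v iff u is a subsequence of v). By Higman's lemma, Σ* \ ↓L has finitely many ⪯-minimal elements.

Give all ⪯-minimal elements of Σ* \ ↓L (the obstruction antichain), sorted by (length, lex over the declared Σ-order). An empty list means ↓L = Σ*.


|Q|=36, |F|=4, |δ|=110 (68 ε).
min D↑ (1 st, q0=0, F={}): 0:k→0,s→0,b→0.
L(D↑) = ∅ ⇒ ↓L = Σ*.

Antichain: [].


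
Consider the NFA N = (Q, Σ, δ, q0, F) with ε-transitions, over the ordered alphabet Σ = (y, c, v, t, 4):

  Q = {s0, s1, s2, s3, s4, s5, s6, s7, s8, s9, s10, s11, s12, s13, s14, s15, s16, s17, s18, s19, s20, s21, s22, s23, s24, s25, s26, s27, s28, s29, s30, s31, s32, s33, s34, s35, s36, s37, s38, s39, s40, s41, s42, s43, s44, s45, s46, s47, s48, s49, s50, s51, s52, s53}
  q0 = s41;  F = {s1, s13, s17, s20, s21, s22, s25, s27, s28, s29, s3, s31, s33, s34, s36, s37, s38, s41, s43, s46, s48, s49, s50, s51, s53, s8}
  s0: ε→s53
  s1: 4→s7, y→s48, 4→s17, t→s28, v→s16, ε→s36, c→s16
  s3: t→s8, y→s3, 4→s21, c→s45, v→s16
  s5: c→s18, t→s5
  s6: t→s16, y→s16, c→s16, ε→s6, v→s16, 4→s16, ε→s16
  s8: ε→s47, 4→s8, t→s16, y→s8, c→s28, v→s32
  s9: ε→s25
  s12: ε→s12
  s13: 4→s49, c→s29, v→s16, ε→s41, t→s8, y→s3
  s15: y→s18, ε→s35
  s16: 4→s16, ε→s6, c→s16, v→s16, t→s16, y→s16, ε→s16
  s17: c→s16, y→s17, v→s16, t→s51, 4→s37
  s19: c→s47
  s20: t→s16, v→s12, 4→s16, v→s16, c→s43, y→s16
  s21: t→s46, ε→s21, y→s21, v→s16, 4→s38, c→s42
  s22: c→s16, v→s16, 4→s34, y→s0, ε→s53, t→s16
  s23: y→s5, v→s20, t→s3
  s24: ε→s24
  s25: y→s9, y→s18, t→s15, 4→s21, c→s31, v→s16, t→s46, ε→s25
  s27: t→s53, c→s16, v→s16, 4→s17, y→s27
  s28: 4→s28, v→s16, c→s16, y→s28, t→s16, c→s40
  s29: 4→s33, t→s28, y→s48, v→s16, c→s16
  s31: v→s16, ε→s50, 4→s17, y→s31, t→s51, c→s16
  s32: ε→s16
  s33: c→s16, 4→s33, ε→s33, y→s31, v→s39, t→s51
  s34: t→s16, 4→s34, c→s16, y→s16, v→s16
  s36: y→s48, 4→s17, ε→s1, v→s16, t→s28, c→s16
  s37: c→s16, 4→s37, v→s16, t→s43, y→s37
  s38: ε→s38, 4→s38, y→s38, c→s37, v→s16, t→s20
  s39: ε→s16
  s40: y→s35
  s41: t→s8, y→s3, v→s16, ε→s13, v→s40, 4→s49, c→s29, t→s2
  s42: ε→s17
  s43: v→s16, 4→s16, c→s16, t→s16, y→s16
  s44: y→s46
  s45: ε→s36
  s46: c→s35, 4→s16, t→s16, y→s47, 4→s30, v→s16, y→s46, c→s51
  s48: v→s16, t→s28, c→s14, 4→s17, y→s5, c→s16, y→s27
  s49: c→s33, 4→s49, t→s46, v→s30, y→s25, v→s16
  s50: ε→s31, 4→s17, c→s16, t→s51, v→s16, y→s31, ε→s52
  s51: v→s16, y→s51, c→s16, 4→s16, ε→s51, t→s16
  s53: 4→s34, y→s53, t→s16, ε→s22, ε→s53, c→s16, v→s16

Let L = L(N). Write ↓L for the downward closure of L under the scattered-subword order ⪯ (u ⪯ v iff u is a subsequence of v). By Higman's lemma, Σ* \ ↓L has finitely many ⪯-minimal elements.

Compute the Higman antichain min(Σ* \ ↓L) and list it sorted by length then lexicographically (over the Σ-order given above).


|Q|=54, |F|=26, |δ|=191 (29 ε).
min D↑ (23 st, q0=0, F={3}): 0:y→1,c→2,v→3,t→4,4→5 1:y→1,c→6,v→3,t→4,4→7 2:y→8,c→3,v→3,t→9,4→10 3:y→3,c→3,v→3,t→3,4→3 4:y→4,c→9,v→3,t→3,4→4 5:y→11,c→10,v→3,t→12,4→5 6:y→8,c→3,v→3,t→9,4→13 7:y→7,c→13,v→3,t→12,4→14 8:y→15,c→3,v→3,t→9,4→13 9:y→9,c→3,v→3,t→3,4→9 10:y→16,c→3,v→3,t→17,4→10 11:y→11,c→16,v→3,t→12,4→7 12:y→12,c→17,v→3,t→3,4→3 13:y→13,c→3,v→3,t→17,4→18 14:y→14,c→18,v→3,t→19,4→14 15:y→15,c→3,v→3,t→20,4→13 16:y→16,c→3,v→3,t→17,4→13 17:y→17,c→3,v→3,t→3,4→3 18:y→18,c→3,v→3,t→21,4→18 19:y→3,c→21,v→3,t→3,4→3 20:y→20,c→3,v→3,t→3,4→22 21:y→3,c→3,v→3,t→3,4→3 22:y→3,c→3,v→3,t→3,4→22 (ε-aug+det+¬).
'v': N↓-sim [46, 8] end={s12,s16,s30,s32,s35,s39,s40,s6} rej; 1/1 del acc.
'cc': run [46, 29, 6] end={s14,s16,s18,s35,s40,s6} ∉↓L; 2/2 deletions ∈↓L.
'tt': run [46, 22, 4] end={s16,s18,s5,s6} ∉↓L; 2/2 single-dels accept.
'4t4': N↓-sim [46, 31, 12, 3] end={s16,s30,s6} — reject; 3/3 deletions ∈↓L.
'y44ty': |S_i|=[46, 39, 21, 15, 5, 2] end={s16,s6} ∉↓L; 5/5 single-dels accept.
'cyyt4y': N↓-sim [46, 29, 21, 19, 10, 3, 2] end={s16,s6} ∉↓L; 6/6 deletions ∈↓L.
6 words, ⪯-incomp.

A = [v, cc, tt, 4t4, y44ty, cyyt4y].


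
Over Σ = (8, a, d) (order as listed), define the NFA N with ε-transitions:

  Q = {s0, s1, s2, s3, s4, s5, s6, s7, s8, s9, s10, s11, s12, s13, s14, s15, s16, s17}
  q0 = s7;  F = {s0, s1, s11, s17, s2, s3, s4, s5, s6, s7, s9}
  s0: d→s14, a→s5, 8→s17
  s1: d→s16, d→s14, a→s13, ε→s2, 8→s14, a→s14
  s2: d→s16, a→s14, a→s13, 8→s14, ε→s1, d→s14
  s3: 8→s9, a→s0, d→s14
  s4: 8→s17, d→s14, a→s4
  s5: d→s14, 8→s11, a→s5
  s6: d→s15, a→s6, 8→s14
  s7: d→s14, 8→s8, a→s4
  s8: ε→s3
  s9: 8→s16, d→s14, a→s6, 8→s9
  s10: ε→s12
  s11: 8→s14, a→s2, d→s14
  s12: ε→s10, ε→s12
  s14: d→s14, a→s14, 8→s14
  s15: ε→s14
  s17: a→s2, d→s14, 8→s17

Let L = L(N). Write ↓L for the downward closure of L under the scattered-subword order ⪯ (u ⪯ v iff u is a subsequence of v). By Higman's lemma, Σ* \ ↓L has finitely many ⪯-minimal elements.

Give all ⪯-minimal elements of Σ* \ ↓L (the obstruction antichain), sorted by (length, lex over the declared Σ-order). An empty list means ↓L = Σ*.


Antichain: [d, 88a8, a8a8, a8aa, 8aa88].

|Q|=18, |F|=11, |δ|=48 (7 ε).
min D↑ (11 st, q0=0, F={3}): 0:8→1,a→2,d→3 1:8→4,a→5,d→3 2:8→6,a→2,d→3 3:8→3,a→3,d→3 4:8→4,a→7,d→3 5:8→6,a→8,d→3 6:8→6,a→9,d→3 7:8→3,a→7,d→3 8:8→10,a→8,d→3 9:8→3,a→3,d→3 10:8→3,a→9,d→3 (ε-aug+det+¬).
'd': run [16, 3] end={s14,s15,s16} rej; 1/1 deletions ∈↓L.
'88a8': |S_i|=[16, 14, 10, 7, 1] end={s14} ∉↓L; 4/4 deletions ∈↓L.
'a8a8': N↓-sim [16, 12, 7, 5, 1] end={s14} — reject; 4/4 del acc.
'a8aa': N↓-sim [16, 12, 7, 5, 2] end={s13,s14} ∉↓L; 4/4 single-dels accept.
'8aa88': |S_i|=[16, 14, 11, 9, 6, 1] end={s14} ∉↓L; 5/5 deletions ∈↓L.
5 minimals (antichain).


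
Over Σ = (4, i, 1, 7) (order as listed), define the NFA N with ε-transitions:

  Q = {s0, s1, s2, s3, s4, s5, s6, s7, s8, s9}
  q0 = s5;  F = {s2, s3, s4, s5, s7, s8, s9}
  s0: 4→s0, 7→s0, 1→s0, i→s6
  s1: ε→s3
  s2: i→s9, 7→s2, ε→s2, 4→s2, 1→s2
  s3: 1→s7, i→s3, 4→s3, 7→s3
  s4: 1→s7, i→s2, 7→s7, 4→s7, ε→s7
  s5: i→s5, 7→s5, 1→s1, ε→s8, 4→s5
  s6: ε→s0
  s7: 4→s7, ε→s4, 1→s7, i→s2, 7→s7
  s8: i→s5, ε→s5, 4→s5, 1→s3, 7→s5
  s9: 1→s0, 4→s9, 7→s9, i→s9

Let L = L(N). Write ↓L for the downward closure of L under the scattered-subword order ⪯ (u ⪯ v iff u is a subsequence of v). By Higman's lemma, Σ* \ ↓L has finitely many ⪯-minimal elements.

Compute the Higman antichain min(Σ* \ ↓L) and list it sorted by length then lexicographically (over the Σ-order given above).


min(Σ*\↓L) = [11ii1].

|Q|=10, |F|=7, |δ|=39 (7 ε).
min D↑ (6 st, q0=0, F={5}): 0:4→0,i→0,1→1,7→0 1:4→1,i→1,1→2,7→1 2:4→2,i→3,1→2,7→2 3:4→3,i→4,1→3,7→3 4:4→4,i→4,1→5,7→4 5:4→5,i→5,1→5,7→5 (ε-aug+det+¬).
'11ii1': run [10, 8, 6, 4, 3, 2] end={s0,s6} rej; 5/5 deletions ∈↓L.
1 minimals (antichain).


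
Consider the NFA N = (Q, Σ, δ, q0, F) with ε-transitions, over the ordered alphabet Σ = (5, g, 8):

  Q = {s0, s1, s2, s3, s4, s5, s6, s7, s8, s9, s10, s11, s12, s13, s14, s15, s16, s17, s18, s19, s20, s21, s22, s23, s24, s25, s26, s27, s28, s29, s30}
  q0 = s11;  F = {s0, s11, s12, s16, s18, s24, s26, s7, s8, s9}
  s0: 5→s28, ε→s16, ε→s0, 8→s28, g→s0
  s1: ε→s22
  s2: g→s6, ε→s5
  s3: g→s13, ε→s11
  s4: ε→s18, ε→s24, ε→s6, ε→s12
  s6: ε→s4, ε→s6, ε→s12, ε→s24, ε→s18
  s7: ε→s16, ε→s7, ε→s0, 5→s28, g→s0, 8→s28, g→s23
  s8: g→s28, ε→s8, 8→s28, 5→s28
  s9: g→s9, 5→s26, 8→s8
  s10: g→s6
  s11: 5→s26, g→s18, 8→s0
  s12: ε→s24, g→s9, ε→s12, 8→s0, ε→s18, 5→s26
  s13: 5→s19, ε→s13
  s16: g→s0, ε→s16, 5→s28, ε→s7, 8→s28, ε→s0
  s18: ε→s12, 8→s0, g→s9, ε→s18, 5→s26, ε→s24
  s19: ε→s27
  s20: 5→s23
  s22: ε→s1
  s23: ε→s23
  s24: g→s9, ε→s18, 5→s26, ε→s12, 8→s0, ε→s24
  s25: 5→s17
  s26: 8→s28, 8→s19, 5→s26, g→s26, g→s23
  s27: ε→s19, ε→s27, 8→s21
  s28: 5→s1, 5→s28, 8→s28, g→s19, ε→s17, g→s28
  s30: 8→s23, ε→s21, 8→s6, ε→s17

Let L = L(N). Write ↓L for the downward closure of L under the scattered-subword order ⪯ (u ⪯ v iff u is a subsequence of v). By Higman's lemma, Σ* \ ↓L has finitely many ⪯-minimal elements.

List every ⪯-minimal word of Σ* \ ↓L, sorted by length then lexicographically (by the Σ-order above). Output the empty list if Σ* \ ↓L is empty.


Antichain: [58, 85, 88, gg8g].

|Q|=31, |F|=10, |δ|=86 (39 ε).
min D↑ (7 st, q0=0, F={4}): 0:5→1,g→2,8→3 1:5→1,g→1,8→4 2:5→1,g→5,8→3 3:5→4,g→3,8→4 4:5→4,g→4,8→4 5:5→1,g→5,8→6 6:5→4,g→4,8→4 [Hopcroft].
'58': N↓-sim [18, 9, 7] end={s1,s17,s19,s21,s22,s27,s28} rej; 2/2 deletions ∈↓L.
'85': N↓-sim [18, 12, 7] end={s1,s17,s19,s21,s22,s27,s28} ∉↓L; 2/2 deletions ∈↓L.
'88': |S_i|=[18, 12, 7] end={s1,s17,s19,s21,s22,s27,s28} rej; 2/2 del acc.
'gg8g': N↓-sim [18, 17, 14, 8, 7] end={s1,s17,s19,s21,s22,s27,s28} — reject; 4/4 single-dels accept.
4 obstructions.


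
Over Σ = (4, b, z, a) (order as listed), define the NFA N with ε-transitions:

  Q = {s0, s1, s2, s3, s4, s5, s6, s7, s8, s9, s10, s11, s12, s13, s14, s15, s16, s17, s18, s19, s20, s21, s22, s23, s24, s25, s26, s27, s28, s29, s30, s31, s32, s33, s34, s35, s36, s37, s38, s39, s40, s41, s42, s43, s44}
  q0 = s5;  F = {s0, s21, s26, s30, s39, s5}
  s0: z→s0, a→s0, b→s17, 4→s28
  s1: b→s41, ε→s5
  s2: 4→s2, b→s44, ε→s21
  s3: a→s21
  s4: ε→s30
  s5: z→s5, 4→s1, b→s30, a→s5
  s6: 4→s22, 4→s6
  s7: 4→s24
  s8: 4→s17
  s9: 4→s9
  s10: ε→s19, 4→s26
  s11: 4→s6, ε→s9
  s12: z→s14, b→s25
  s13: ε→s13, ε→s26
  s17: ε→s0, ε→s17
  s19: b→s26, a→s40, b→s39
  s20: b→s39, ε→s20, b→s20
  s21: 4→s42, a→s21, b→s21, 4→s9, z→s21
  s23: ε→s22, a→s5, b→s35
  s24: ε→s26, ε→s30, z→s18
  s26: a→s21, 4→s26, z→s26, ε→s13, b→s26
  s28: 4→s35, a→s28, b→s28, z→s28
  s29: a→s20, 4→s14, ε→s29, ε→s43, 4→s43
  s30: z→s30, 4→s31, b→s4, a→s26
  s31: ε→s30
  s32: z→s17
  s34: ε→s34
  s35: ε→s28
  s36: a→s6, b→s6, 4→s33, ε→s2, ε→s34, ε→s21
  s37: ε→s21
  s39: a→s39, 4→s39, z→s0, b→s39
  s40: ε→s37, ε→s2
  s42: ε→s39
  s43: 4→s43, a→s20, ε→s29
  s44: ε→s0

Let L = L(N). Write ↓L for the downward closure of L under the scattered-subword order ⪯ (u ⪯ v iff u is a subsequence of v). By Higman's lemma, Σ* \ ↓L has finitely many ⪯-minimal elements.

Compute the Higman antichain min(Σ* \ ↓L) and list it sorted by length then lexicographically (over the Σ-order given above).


|Q|=45, |F|=6, |δ|=87 (28 ε).
min D↑ (7 st, q0=0, F={6}): 0:4→0,b→1,z→0,a→0 1:4→1,b→1,z→1,a→2 2:4→2,b→2,z→2,a→3 3:4→4,b→3,z→3,a→3 4:4→4,b→4,z→5,a→4 5:4→6,b→5,z→5,a→5 6:4→6,b→6,z→6,a→6.
'baa4z4': N↓-sim [16, 14, 10, 8, 7, 4, 2] end={s28,s35} ∉↓L; 6/6 deletions ∈↓L.
1 minimals (antichain).

A = [baa4z4].


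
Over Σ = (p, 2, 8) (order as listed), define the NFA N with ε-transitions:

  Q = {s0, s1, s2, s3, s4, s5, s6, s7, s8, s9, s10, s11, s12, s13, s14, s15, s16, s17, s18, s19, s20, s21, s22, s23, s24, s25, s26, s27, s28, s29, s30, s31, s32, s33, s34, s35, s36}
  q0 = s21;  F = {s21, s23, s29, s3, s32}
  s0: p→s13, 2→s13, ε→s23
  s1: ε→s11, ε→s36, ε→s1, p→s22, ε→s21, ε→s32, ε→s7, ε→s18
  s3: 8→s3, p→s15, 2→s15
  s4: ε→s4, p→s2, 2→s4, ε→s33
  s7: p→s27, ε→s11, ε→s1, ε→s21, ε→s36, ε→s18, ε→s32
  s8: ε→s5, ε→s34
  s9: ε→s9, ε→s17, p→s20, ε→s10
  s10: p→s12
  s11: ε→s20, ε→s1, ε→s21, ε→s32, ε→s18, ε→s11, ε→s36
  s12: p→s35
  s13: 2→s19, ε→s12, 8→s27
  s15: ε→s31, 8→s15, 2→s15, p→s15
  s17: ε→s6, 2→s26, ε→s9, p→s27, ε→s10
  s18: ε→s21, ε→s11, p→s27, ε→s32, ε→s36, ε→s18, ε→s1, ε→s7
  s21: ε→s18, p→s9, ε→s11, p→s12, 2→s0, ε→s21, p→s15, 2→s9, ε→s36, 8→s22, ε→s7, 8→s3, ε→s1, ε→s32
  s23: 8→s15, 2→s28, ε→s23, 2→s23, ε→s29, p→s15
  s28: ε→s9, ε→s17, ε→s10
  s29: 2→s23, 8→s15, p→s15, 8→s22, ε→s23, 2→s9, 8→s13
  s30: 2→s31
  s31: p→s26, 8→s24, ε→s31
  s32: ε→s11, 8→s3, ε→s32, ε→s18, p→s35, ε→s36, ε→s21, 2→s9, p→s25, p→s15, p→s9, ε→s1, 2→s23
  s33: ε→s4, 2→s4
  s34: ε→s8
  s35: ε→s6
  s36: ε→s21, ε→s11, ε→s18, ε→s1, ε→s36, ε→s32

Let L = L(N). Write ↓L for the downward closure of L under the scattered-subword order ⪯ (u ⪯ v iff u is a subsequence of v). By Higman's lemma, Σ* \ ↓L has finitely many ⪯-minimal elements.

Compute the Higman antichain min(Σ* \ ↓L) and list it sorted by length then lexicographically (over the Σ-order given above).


min(Σ*\↓L) = [p, 28, 82].

|Q|=37, |F|=5, |δ|=117 (69 ε).
min D↑ (4 st, q0=0, F={1}): 0:p→1,2→2,8→3 1:p→1,2→1,8→1 2:p→1,2→2,8→1 3:p→1,2→1,8→3 (ε-aug+det+¬).
'p': run [28, 16] end={s10,s12,s13,s15,s17,s19,s20,s22,s24,s25,s26,s27,…} ∉↓L; 1/1 single-dels accept.
'28': |S_i|=[28, 19, 11] end={s12,s13,s15,s19,s22,s24,s26,s27,s31,s35,s6} rej; 2/2 deletions ∈↓L.
'82': N↓-sim [28, 12, 5] end={s15,s19,s24,s26,s31} rej; 2/2 deletions ∈↓L.
3 minimals (antichain).


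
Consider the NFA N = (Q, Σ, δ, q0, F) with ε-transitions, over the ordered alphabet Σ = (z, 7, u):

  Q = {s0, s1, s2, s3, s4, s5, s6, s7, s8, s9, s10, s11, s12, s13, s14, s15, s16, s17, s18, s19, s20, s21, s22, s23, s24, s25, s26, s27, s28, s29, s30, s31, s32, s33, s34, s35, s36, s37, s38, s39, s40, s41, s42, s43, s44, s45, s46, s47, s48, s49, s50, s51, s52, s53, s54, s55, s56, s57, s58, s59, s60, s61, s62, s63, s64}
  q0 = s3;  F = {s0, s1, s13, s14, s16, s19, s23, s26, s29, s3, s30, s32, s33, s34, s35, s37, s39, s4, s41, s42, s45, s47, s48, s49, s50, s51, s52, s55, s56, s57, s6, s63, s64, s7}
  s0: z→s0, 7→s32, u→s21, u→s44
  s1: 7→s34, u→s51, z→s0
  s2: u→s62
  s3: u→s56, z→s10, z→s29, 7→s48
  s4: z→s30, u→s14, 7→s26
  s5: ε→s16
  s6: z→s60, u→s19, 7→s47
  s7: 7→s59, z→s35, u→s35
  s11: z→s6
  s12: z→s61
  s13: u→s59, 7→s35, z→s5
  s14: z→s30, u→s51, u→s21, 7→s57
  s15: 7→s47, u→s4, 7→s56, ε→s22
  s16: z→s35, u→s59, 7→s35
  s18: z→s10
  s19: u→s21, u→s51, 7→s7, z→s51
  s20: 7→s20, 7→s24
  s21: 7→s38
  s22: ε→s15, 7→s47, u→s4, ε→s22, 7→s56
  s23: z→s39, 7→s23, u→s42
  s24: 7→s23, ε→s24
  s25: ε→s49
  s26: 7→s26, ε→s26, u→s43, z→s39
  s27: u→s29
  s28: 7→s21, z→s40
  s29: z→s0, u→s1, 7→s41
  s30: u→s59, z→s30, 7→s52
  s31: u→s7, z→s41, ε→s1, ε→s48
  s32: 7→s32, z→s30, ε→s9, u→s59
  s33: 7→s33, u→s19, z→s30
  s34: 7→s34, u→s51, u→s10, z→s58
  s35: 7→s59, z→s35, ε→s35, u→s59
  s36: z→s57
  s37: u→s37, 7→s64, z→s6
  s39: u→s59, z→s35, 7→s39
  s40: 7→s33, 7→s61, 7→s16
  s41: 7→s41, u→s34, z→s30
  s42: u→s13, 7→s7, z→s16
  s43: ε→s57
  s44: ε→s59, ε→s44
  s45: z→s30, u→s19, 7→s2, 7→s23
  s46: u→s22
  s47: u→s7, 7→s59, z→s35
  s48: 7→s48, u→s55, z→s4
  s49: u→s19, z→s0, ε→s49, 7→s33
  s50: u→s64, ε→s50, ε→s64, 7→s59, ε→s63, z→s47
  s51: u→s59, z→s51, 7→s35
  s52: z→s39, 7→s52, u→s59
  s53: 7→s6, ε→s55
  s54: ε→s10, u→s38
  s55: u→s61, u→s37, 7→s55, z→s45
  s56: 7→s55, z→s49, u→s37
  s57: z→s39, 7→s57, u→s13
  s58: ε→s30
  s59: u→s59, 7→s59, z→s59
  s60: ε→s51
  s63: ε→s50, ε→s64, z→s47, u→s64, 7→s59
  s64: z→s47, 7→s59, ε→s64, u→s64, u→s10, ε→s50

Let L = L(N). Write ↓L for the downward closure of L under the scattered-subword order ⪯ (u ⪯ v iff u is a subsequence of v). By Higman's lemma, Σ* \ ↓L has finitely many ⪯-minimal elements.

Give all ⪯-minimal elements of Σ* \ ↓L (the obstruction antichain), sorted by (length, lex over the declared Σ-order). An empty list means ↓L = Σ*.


A = [zzu, zuuu, uu77, 7z7zz7].

|Q|=65, |F|=34, |δ|=165 (26 ε).
min D↑ (33 st, q0=0, F={12}): 0:z→1,7→2,u→3 1:z→4,7→5,u→6 2:z→7,7→2,u→8 3:z→9,7→8,u→10 4:z→4,7→11,u→12 5:z→13,7→5,u→14 6:z→4,7→14,u→15 7:z→13,7→16,u→17 8:z→18,7→8,u→10 9:z→4,7→19,u→20 10:z→21,7→22,u→10 11:z→13,7→11,u→12 12:z→12,7→12,u→12 13:z→13,7→23,u→12 14:z→13,7→14,u→15 15:z→15,7→24,u→12 16:z→25,7→16,u→26 17:z→13,7→26,u→15 18:z→13,7→27,u→20 19:z→13,7→19,u→20 20:z→15,7→28,u→15 21:z→15,7→29,u→20 22:z→29,7→12,u→22 23:z→25,7→23,u→12 24:z→24,7→12,u→12 25:z→24,7→25,u→12 26:z→25,7→26,u→30 27:z→25,7→27,u→31 28:z→24,7→12,u→24 29:z→24,7→12,u→28 30:z→32,7→24,u→12 31:z→32,7→28,u→30 32:z→24,7→24,u→12 (ε-aug+det+¬).
'zzu': N↓-sim [47, 38, 16, 4] end={s21,s38,s44,s59} ∉↓L; 3/3 single-dels accept.
'zuuu': run [47, 38, 26, 10, 1] end={s59} ∉↓L; 4/4 del acc.
'uu77': run [47, 41, 22, 9, 1] end={s59} rej; 4/4 del acc.
'7z7zz7': N↓-sim [47, 40, 27, 17, 5, 2, 1] end={s59} rej; 6/6 single-dels accept.
4 obstructions.


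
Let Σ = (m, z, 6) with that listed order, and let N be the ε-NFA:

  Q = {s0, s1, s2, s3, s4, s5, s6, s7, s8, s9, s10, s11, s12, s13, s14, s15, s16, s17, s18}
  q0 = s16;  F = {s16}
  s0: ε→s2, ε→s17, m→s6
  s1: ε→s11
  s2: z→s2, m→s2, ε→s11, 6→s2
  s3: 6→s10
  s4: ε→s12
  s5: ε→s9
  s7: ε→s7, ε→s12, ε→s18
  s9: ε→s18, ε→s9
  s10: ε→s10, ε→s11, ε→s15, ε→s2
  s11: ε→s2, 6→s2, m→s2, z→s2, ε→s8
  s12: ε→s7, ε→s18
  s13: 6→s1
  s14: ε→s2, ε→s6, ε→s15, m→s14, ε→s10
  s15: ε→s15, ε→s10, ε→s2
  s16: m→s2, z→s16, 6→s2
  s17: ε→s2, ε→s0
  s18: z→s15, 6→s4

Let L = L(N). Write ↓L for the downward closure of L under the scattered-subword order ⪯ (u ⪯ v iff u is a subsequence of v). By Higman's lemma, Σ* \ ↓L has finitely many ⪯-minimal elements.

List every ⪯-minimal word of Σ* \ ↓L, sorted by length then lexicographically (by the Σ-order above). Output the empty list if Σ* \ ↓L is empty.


|Q|=19, |F|=1, |δ|=43 (28 ε).
min D↑ (2 st, q0=0, F={1}): 0:m→1,z→0,6→1 1:m→1,z→1,6→1.
'm': N↓-sim [4, 3] end={s11,s2,s8} rej; 1/1 del acc.
'6': run [4, 3] end={s11,s2,s8} ∉↓L; 1/1 del acc.
2 minimals (antichain).

Antichain: [m, 6].


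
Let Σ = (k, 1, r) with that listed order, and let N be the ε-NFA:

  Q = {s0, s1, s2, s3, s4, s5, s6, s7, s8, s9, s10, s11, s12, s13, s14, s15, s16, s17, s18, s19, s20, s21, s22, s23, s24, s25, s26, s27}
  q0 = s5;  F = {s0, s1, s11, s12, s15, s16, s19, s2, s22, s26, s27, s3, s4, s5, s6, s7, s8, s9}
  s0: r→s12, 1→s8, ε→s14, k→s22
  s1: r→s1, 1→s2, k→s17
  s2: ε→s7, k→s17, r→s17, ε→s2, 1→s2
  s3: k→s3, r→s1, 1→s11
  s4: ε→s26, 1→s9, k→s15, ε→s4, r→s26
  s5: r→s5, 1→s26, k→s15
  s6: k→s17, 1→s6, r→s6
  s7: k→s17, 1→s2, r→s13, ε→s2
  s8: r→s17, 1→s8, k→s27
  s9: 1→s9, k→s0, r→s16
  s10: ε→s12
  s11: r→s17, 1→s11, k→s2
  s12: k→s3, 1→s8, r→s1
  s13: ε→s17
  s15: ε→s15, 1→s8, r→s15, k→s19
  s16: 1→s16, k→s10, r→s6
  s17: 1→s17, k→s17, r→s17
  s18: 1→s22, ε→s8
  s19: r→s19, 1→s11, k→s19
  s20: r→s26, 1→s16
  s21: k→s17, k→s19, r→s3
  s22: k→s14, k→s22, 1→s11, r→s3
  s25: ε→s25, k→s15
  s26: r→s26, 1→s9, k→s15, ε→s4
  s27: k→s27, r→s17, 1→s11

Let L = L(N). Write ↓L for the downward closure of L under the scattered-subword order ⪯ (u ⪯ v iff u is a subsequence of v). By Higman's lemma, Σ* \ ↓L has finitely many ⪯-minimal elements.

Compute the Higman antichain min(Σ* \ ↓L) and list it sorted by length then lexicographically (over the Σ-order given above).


Antichain: [k1r, kk1kk, 11rrk].

|Q|=28, |F|=18, |δ|=77 (12 ε).
min D↑ (17 st, q0=0, F={8}): 0:k→1,1→2,r→0 1:k→3,1→4,r→1 2:k→1,1→5,r→2 3:k→3,1→6,r→3 4:k→7,1→4,r→8 5:k→9,1→5,r→10 6:k→11,1→6,r→8 7:k→7,1→6,r→8 8:k→8,1→8,r→8 9:k→12,1→4,r→13 10:k→13,1→10,r→14 11:k→8,1→11,r→8 12:k→12,1→6,r→15 13:k→15,1→4,r→16 14:k→8,1→14,r→14 15:k→15,1→6,r→16 16:k→8,1→11,r→16 [Hopcroft].
'k1r': |S_i|=[22, 16, 7, 2] end={s13,s17} rej; 3/3 single-dels accept.
'kk1kk': N↓-sim [22, 16, 11, 5, 4, 1] end={s17} ∉↓L; 5/5 del acc.
'11rrk': run [22, 21, 17, 13, 6, 1] end={s17} — reject; 5/5 deletions ∈↓L.
3 words, ⪯-incomp.


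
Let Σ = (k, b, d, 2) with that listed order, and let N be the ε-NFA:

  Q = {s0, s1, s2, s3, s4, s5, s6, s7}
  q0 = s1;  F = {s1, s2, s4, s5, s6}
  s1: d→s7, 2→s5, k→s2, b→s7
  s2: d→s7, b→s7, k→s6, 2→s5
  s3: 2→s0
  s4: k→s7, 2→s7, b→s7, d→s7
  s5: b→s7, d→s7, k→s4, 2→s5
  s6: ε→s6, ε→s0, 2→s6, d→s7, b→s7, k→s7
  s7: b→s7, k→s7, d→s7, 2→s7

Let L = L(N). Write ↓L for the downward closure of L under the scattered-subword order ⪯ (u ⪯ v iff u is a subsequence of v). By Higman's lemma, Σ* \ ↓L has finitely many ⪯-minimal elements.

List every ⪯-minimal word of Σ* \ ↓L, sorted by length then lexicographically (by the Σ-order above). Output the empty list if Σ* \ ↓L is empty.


Antichain: [b, d, kkk, 2kk, 2k2].

|Q|=8, |F|=5, |δ|=27 (2 ε).
min D↑ (6 st, q0=0, F={2}): 0:k→1,b→2,d→2,2→3 1:k→4,b→2,d→2,2→3 2:k→2,b→2,d→2,2→2 3:k→5,b→2,d→2,2→3 4:k→2,b→2,d→2,2→4 5:k→2,b→2,d→2,2→2 (ε-aug+det+¬).
'b': |S_i|=[7, 1] end={s7} ∉↓L; 1/1 deletions ∈↓L.
'd': run [7, 1] end={s7} ∉↓L; 1/1 deletions ∈↓L.
'kkk': run [7, 6, 4, 1] end={s7} — reject; 3/3 del acc.
'2kk': run [7, 5, 2, 1] end={s7} — reject; 3/3 deletions ∈↓L.
'2k2': N↓-sim [7, 5, 2, 1] end={s7} rej; 3/3 single-dels accept.
5 words, ⪯-incomp.


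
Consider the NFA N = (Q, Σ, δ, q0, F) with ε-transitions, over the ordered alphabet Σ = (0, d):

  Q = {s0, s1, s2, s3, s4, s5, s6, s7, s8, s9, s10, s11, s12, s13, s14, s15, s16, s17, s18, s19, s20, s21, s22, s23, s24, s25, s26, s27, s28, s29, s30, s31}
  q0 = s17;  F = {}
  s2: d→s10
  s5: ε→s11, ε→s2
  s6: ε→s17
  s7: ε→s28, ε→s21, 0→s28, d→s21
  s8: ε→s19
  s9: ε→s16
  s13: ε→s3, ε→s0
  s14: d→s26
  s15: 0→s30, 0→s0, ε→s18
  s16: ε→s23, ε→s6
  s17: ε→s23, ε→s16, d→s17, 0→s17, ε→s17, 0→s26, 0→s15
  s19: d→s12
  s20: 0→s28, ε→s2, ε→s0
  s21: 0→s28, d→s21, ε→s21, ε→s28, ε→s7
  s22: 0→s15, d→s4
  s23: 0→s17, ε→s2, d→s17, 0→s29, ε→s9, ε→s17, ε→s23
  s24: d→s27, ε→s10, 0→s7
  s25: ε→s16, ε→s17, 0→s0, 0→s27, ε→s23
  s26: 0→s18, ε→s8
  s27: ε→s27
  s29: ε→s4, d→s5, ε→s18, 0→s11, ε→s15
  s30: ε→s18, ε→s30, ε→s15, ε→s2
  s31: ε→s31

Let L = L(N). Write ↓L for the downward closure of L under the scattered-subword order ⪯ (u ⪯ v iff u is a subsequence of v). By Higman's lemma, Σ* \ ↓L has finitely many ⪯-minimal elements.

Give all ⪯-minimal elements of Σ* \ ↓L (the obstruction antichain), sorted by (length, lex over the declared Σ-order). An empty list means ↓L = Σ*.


|Q|=32, |F|=0, |δ|=64 (38 ε).
min D↑ (1 st, q0=0, F={0}): 0:0→0,d→0 (ε-aug+det+¬).
ε ∈ L(D↑) ⇒ ↓L = ∅.

A = [ε].


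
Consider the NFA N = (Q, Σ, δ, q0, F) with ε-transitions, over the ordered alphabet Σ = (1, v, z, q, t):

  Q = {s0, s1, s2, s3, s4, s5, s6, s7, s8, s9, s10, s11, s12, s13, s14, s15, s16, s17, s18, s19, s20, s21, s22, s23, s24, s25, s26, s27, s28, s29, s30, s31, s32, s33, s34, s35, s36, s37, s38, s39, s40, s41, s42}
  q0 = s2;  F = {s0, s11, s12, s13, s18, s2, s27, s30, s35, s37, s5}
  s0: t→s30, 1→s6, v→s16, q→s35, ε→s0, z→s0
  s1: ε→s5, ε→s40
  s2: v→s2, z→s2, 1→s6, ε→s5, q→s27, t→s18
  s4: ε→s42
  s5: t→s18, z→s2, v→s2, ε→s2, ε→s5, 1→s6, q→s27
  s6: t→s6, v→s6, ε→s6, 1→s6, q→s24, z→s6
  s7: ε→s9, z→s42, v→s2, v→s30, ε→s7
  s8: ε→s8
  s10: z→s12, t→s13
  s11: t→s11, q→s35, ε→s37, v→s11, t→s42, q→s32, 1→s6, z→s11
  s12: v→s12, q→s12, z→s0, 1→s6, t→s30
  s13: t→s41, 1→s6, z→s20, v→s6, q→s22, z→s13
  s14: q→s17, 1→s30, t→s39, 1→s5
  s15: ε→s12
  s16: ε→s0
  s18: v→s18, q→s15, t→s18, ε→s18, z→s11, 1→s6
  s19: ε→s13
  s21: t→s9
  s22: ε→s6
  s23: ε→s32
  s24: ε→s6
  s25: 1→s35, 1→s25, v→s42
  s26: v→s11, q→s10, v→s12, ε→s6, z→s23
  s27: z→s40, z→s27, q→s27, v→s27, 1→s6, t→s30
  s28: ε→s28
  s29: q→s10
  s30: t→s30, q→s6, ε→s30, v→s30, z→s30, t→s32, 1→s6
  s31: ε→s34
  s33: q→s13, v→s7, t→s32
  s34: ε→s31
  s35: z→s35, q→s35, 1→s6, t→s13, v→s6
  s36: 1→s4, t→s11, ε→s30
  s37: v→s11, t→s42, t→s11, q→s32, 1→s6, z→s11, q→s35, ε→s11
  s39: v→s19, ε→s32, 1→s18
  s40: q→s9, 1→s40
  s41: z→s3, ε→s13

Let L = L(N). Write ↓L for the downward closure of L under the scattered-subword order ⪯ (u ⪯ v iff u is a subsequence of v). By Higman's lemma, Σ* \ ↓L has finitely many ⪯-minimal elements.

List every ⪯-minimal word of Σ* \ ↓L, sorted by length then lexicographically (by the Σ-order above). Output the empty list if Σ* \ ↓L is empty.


|Q|=43, |F|=11, |δ|=123 (28 ε).
min D↑ (10 st, q0=0, F={1}): 0:1→1,v→0,z→0,q→2,t→3 1:1→1,v→1,z→1,q→1,t→1 2:1→1,v→2,z→2,q→2,t→4 3:1→1,v→3,z→5,q→6,t→3 4:1→1,v→4,z→4,q→1,t→4 5:1→1,v→5,z→5,q→7,t→5 6:1→1,v→6,z→8,q→6,t→4 7:1→1,v→1,z→7,q→7,t→9 8:1→1,v→8,z→8,q→7,t→4 9:1→1,v→1,z→9,q→1,t→9 (ε-aug+det+¬).
'1': |S_i|=[23, 4] end={s24,s40,s6,s9} rej; 1/1 del acc.
'qtq': N↓-sim [23, 17, 9, 3] end={s22,s24,s6} rej; 3/3 del acc.
'tzqv': |S_i|=[23, 18, 15, 9, 2] end={s24,s6} — reject; 4/4 single-dels accept.
3 minimals (antichain).

A = [1, qtq, tzqv].


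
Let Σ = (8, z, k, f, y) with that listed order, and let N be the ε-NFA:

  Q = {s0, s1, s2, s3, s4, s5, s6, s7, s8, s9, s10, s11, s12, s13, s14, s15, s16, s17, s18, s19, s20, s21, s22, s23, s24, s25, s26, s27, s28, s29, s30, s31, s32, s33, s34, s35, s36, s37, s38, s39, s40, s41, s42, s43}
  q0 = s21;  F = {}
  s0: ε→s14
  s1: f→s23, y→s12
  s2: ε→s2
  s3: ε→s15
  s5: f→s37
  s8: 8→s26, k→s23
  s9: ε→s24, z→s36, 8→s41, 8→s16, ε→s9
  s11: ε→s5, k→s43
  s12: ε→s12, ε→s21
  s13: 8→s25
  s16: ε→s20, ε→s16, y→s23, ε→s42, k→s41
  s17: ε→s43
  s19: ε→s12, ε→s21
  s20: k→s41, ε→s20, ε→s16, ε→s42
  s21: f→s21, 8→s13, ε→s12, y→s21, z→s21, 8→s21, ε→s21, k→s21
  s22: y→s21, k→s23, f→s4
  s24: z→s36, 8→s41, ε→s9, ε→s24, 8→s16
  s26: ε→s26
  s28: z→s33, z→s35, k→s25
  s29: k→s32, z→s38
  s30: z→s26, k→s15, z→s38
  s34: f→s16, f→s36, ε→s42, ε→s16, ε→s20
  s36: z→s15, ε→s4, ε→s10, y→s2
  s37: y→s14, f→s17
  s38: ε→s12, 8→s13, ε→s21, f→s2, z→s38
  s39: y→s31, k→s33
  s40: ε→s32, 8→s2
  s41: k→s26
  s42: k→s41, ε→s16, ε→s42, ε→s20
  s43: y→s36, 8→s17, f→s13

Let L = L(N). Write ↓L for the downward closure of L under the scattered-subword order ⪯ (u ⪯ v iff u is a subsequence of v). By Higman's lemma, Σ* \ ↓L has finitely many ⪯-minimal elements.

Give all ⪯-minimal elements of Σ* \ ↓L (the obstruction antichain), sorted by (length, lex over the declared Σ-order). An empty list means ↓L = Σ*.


|Q|=44, |F|=0, |δ|=83 (33 ε).
min D↑ (1 st, q0=0, F={0}): 0:8→0,z→0,k→0,f→0,y→0 (ε-aug+det+¬).
ε ∈ L(D↑) ⇒ ↓L = ∅.

min(Σ*\↓L) = [ε].


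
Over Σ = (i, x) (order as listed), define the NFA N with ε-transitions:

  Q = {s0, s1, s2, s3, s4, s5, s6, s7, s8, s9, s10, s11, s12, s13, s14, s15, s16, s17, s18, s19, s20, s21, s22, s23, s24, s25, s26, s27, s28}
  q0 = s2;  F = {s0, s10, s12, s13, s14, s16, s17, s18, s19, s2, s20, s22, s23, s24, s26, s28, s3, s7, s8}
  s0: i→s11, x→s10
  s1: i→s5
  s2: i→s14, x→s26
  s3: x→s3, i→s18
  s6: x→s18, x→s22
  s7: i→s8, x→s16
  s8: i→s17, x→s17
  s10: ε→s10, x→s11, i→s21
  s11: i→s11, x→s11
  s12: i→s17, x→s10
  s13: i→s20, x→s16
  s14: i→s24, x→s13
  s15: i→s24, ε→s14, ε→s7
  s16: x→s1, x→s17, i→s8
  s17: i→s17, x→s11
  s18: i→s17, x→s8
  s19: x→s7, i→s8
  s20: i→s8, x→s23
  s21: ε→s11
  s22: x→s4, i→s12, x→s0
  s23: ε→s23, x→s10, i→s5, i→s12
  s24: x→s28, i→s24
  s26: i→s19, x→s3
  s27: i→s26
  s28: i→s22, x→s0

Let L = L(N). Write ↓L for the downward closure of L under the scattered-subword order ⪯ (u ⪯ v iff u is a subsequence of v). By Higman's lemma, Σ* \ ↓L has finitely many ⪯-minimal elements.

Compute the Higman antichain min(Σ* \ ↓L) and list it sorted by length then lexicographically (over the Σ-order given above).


min(Σ*\↓L) = [iixxi, ixxxx, xiiix, xiixx, xxiix, xxixxx].

|Q|=29, |F|=19, |δ|=53 (5 ε).
min D↑ (20 st, q0=0, F={18}): 0:i→1,x→2 1:i→3,x→4 2:i→5,x→6 3:i→3,x→7 4:i→8,x→9 5:i→10,x→11 6:i→12,x→6 7:i→13,x→14 8:i→10,x→15 9:i→10,x→16 10:i→16,x→16 11:i→10,x→9 12:i→16,x→10 13:i→17,x→14 14:i→18,x→19 15:i→17,x→19 16:i→16,x→18 17:i→16,x→19 18:i→18,x→18 19:i→18,x→18 [Hopcroft].
'iixxi': run [24, 21, 14, 11, 5, 2] end={s11,s21} — reject; 5/5 deletions ∈↓L.
'ixxxx': run [24, 21, 17, 12, 6, 1] end={s11} ∉↓L; 5/5 deletions ∈↓L.
'xiiix': |S_i|=[24, 21, 17, 7, 3, 1] end={s11} ∉↓L; 5/5 single-dels accept.
'xiixx': N↓-sim [24, 21, 17, 7, 4, 1] end={s11} — reject; 5/5 single-dels accept.
'xxiix': run [24, 21, 15, 8, 3, 1] end={s11} — reject; 5/5 deletions ∈↓L.
'xxixxx': run [24, 21, 15, 8, 5, 2, 1] end={s11} rej; 6/6 del acc.
6 words, ⪯-incomp.
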